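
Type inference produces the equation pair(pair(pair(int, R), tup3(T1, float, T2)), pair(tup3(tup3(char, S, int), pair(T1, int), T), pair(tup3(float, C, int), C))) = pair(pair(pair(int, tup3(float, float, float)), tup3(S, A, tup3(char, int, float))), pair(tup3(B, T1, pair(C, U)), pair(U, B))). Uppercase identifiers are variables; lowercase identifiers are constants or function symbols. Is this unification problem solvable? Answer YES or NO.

Decompose pair/2: pair(pair(int, R), tup3(T1, float, T2)) = pair(pair(int, tup3(float, float, float)), tup3(S, A, tup3(char, int, float))),  pair(tup3(tup3(char, S, int), pair(T1, int), T), pair(tup3(float, C, int), C)) = pair(tup3(B, T1, pair(C, U)), pair(U, B)).
Decompose pair/2: pair(int, R) = pair(int, tup3(float, float, float)),  tup3(T1, float, T2) = tup3(S, A, tup3(char, int, float)).
Decompose pair/2: int = int,  R = tup3(float, float, float).
Delete trivial equation int = int.
Bind R := tup3(float, float, float); no other remaining equation mentions R.
Decompose tup3/3: T1 = S,  float = A,  T2 = tup3(char, int, float).
Bind T1 := S; substituting into the one remaining equation that mentions T1 gives: pair(tup3(tup3(char, S, int), pair(S, int), T), pair(tup3(float, C, int), C)) = pair(tup3(B, S, pair(C, U)), pair(U, B)).
Bind A := float; no other remaining equation mentions A.
Bind T2 := tup3(char, int, float); no other remaining equation mentions T2.
Decompose pair/2: tup3(tup3(char, S, int), pair(S, int), T) = tup3(B, S, pair(C, U)),  pair(tup3(float, C, int), C) = pair(U, B).
Decompose tup3/3: tup3(char, S, int) = B,  pair(S, int) = S,  T = pair(C, U).
Bind B := tup3(char, S, int); substituting into the one remaining equation that mentions B gives: pair(tup3(float, C, int), C) = pair(U, tup3(char, S, int)).
Occurs check fails: S occurs in pair(S, int); the equation S = pair(S, int) has no finite solution.

NO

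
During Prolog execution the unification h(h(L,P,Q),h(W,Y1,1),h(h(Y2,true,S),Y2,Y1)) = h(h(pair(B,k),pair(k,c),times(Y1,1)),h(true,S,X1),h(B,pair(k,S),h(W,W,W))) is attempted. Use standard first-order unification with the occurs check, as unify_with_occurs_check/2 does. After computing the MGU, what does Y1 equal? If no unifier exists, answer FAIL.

h(true,true,true)

Decompose h/3: h(L,P,Q) = h(pair(B,k),pair(k,c),times(Y1,1)),  h(W,Y1,1) = h(true,S,X1),  h(h(Y2,true,S),Y2,Y1) = h(B,pair(k,S),h(W,W,W)).
Decompose h/3: L = pair(B,k),  P = pair(k,c),  Q = times(Y1,1).
Bind L := pair(B,k); no other remaining equation mentions L.
Bind P := pair(k,c); no other remaining equation mentions P.
Bind Q := times(Y1,1); no other remaining equation mentions Q.
Decompose h/3: W = true,  Y1 = S,  1 = X1.
Bind W := true; substituting into the one remaining equation that mentions W gives: h(h(Y2,true,S),Y2,Y1) = h(B,pair(k,S),h(true,true,true)).
Bind Y1 := S; substituting into the one remaining equation that mentions Y1 gives: h(h(Y2,true,S),Y2,S) = h(B,pair(k,S),h(true,true,true)). Substituting into the earlier binding gives Q := times(S,1).
Bind X1 := 1; no other remaining equation mentions X1.
Decompose h/3: h(Y2,true,S) = B,  Y2 = pair(k,S),  S = h(true,true,true).
Bind B := h(Y2,true,S); no other remaining equation mentions B. Substituting into the earlier binding gives L := pair(h(Y2,true,S),k).
Bind Y2 := pair(k,S); no other remaining equation mentions Y2. Substituting into the earlier bindings gives L := pair(h(pair(k,S),true,S),k), B := h(pair(k,S),true,S).
Bind S := h(true,true,true). Substituting into the earlier bindings gives L := pair(h(pair(k,h(true,true,true)),true,h(true,true,true)),k), Q := times(h(true,true,true),1), Y1 := h(true,true,true), B := h(pair(k,h(true,true,true)),true,h(true,true,true)), Y2 := pair(k,h(true,true,true)).
MGU = { L ↦ pair(h(pair(k,h(true,true,true)),true,h(true,true,true)),k), P ↦ pair(k,c), Q ↦ times(h(true,true,true),1), W ↦ true, Y1 ↦ h(true,true,true), X1 ↦ 1, B ↦ h(pair(k,h(true,true,true)),true,h(true,true,true)), Y2 ↦ pair(k,h(true,true,true)), S ↦ h(true,true,true) }, so Y1 ↦ h(true,true,true).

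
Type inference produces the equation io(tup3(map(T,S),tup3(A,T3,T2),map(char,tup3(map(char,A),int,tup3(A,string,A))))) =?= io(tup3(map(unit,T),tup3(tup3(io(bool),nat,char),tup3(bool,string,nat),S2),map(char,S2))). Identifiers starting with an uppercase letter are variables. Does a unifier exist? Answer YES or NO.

Decompose io/1: tup3(map(T,S),tup3(A,T3,T2),map(char,tup3(map(char,A),int,tup3(A,string,A)))) =?= tup3(map(unit,T),tup3(tup3(io(bool),nat,char),tup3(bool,string,nat),S2),map(char,S2)).
Decompose tup3/3: map(T,S) =?= map(unit,T),  tup3(A,T3,T2) =?= tup3(tup3(io(bool),nat,char),tup3(bool,string,nat),S2),  map(char,tup3(map(char,A),int,tup3(A,string,A))) =?= map(char,S2).
Decompose map/2: T =?= unit,  S =?= T.
Bind T := unit; substituting into the one remaining equation that mentions T gives: S =?= unit.
Bind S := unit; no other remaining equation mentions S.
Decompose tup3/3: A =?= tup3(io(bool),nat,char),  T3 =?= tup3(bool,string,nat),  T2 =?= S2.
Bind A := tup3(io(bool),nat,char); substituting into the one remaining equation that mentions A gives: map(char,tup3(map(char,tup3(io(bool),nat,char)),int,tup3(tup3(io(bool),nat,char),string,tup3(io(bool),nat,char)))) =?= map(char,S2).
Bind T3 := tup3(bool,string,nat); no other remaining equation mentions T3.
Bind T2 := S2; no other remaining equation mentions T2.
Decompose map/2: char =?= char,  tup3(map(char,tup3(io(bool),nat,char)),int,tup3(tup3(io(bool),nat,char),string,tup3(io(bool),nat,char))) =?= S2.
Delete trivial equation char =?= char.
Bind S2 := tup3(map(char,tup3(io(bool),nat,char)),int,tup3(tup3(io(bool),nat,char),string,tup3(io(bool),nat,char))). Substituting into the earlier binding gives T2 := tup3(map(char,tup3(io(bool),nat,char)),int,tup3(tup3(io(bool),nat,char),string,tup3(io(bool),nat,char))).
No equations remain and no clash or occurs-check failure arose, so a unifier exists.

YES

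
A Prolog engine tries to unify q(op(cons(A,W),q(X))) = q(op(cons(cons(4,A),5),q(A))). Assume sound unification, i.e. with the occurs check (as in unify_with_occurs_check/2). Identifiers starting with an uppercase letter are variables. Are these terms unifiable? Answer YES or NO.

NO

Decompose q/1: op(cons(A,W),q(X)) = op(cons(cons(4,A),5),q(A)).
Decompose op/2: cons(A,W) = cons(cons(4,A),5),  q(X) = q(A).
Decompose cons/2: A = cons(4,A),  W = 5.
Occurs check fails: A occurs in cons(4,A); the equation A = cons(4,A) has no finite solution.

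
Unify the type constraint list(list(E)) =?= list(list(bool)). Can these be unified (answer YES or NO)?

YES

Decompose list/1: list(E) =?= list(bool).
Decompose list/1: E =?= bool.
Bind E := bool.
No equations remain and no clash or occurs-check failure arose, so a unifier exists.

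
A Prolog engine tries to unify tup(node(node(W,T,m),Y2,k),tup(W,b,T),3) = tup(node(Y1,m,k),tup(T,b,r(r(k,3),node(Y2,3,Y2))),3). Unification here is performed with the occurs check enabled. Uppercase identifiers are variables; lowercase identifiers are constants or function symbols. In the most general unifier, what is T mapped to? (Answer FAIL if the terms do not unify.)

r(r(k,3),node(m,3,m))

Decompose tup/3: node(node(W,T,m),Y2,k) = node(Y1,m,k),  tup(W,b,T) = tup(T,b,r(r(k,3),node(Y2,3,Y2))),  3 = 3.
Decompose node/3: node(W,T,m) = Y1,  Y2 = m,  k = k.
Bind Y1 := node(W,T,m); no other remaining equation mentions Y1.
Bind Y2 := m; substituting into the one remaining equation that mentions Y2 gives: tup(W,b,T) = tup(T,b,r(r(k,3),node(m,3,m))).
Delete trivial equation k = k.
Decompose tup/3: W = T,  b = b,  T = r(r(k,3),node(m,3,m)).
Bind W := T; no other remaining equation mentions W. Substituting into the earlier binding gives Y1 := node(T,T,m).
Delete trivial equation b = b.
Bind T := r(r(k,3),node(m,3,m)); no other remaining equation mentions T. Substituting into the earlier bindings gives Y1 := node(r(r(k,3),node(m,3,m)),r(r(k,3),node(m,3,m)),m), W := r(r(k,3),node(m,3,m)).
Delete trivial equation 3 = 3.
MGU = { Y1 -> node(r(r(k,3),node(m,3,m)),r(r(k,3),node(m,3,m)),m), Y2 -> m, W -> r(r(k,3),node(m,3,m)), T -> r(r(k,3),node(m,3,m)) }, so T -> r(r(k,3),node(m,3,m)).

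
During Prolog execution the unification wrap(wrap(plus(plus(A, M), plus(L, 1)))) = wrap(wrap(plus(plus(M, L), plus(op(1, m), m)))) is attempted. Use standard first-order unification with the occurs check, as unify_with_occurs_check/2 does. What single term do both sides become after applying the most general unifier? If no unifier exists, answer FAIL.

FAIL

Decompose wrap/1: wrap(plus(plus(A, M), plus(L, 1))) = wrap(plus(plus(M, L), plus(op(1, m), m))).
Decompose wrap/1: plus(plus(A, M), plus(L, 1)) = plus(plus(M, L), plus(op(1, m), m)).
Decompose plus/2: plus(A, M) = plus(M, L),  plus(L, 1) = plus(op(1, m), m).
Decompose plus/2: A = M,  M = L.
Bind A := M; no other remaining equation mentions A.
Bind M := L; no other remaining equation mentions M. Substituting into the earlier binding gives A := L.
Decompose plus/2: L = op(1, m),  1 = m.
Bind L := op(1, m); no other remaining equation mentions L. Substituting into the earlier bindings gives A := op(1, m), M := op(1, m).
Clash: constants 1 and m differ; no unifier exists.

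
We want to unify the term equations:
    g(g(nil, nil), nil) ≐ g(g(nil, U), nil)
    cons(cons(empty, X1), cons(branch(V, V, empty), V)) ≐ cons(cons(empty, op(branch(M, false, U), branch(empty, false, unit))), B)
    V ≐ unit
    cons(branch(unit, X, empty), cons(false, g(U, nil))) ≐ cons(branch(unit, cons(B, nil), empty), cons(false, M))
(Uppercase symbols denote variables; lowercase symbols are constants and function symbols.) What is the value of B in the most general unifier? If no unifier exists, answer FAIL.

Decompose g/2: g(nil, nil) ≐ g(nil, U),  nil ≐ nil.
Decompose g/2: nil ≐ nil,  nil ≐ U.
Delete trivial equation nil ≐ nil.
Bind U := nil; substituting into the 2 remaining equations that mention U gives: cons(cons(empty, X1), cons(branch(V, V, empty), V)) ≐ cons(cons(empty, op(branch(M, false, nil), branch(empty, false, unit))), B),  cons(branch(unit, X, empty), cons(false, g(nil, nil))) ≐ cons(branch(unit, cons(B, nil), empty), cons(false, M)).
Delete trivial equation nil ≐ nil.
Decompose cons/2: cons(empty, X1) ≐ cons(empty, op(branch(M, false, nil), branch(empty, false, unit))),  cons(branch(V, V, empty), V) ≐ B.
Decompose cons/2: empty ≐ empty,  X1 ≐ op(branch(M, false, nil), branch(empty, false, unit)).
Delete trivial equation empty ≐ empty.
Bind X1 := op(branch(M, false, nil), branch(empty, false, unit)); no other remaining equation mentions X1.
Bind B := cons(branch(V, V, empty), V); substituting into the one remaining equation that mentions B gives: cons(branch(unit, X, empty), cons(false, g(nil, nil))) ≐ cons(branch(unit, cons(cons(branch(V, V, empty), V), nil), empty), cons(false, M)).
Bind V := unit; substituting into the remaining equation gives: cons(branch(unit, X, empty), cons(false, g(nil, nil))) ≐ cons(branch(unit, cons(cons(branch(unit, unit, empty), unit), nil), empty), cons(false, M)). Substituting into the earlier binding gives B := cons(branch(unit, unit, empty), unit).
Decompose cons/2: branch(unit, X, empty) ≐ branch(unit, cons(cons(branch(unit, unit, empty), unit), nil), empty),  cons(false, g(nil, nil)) ≐ cons(false, M).
Decompose branch/3: unit ≐ unit,  X ≐ cons(cons(branch(unit, unit, empty), unit), nil),  empty ≐ empty.
Delete trivial equation unit ≐ unit.
Bind X := cons(cons(branch(unit, unit, empty), unit), nil); no other remaining equation mentions X.
Delete trivial equation empty ≐ empty.
Decompose cons/2: false ≐ false,  g(nil, nil) ≐ M.
Delete trivial equation false ≐ false.
Bind M := g(nil, nil). Substituting into the earlier binding gives X1 := op(branch(g(nil, nil), false, nil), branch(empty, false, unit)).
MGU = { U := nil, X1 := op(branch(g(nil, nil), false, nil), branch(empty, false, unit)), B := cons(branch(unit, unit, empty), unit), V := unit, X := cons(cons(branch(unit, unit, empty), unit), nil), M := g(nil, nil) }, so B := cons(branch(unit, unit, empty), unit).

cons(branch(unit, unit, empty), unit)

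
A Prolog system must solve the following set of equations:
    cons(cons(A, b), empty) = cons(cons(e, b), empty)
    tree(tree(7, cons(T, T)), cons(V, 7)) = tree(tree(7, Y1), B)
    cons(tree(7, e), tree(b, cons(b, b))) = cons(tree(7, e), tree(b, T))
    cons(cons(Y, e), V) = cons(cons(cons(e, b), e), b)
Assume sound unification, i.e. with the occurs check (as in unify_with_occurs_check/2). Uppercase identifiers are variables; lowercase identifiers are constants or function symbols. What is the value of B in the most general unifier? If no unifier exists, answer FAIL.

cons(b, 7)

Decompose cons/2: cons(A, b) = cons(e, b),  empty = empty.
Decompose cons/2: A = e,  b = b.
Bind A := e; no other remaining equation mentions A.
Delete trivial equation b = b.
Delete trivial equation empty = empty.
Decompose tree/2: tree(7, cons(T, T)) = tree(7, Y1),  cons(V, 7) = B.
Decompose tree/2: 7 = 7,  cons(T, T) = Y1.
Delete trivial equation 7 = 7.
Bind Y1 := cons(T, T); no other remaining equation mentions Y1.
Bind B := cons(V, 7); no other remaining equation mentions B.
Decompose cons/2: tree(7, e) = tree(7, e),  tree(b, cons(b, b)) = tree(b, T).
Delete trivial equation tree(7, e) = tree(7, e).
Decompose tree/2: b = b,  cons(b, b) = T.
Delete trivial equation b = b.
Bind T := cons(b, b); no other remaining equation mentions T. Substituting into the earlier binding gives Y1 := cons(cons(b, b), cons(b, b)).
Decompose cons/2: cons(Y, e) = cons(cons(e, b), e),  V = b.
Decompose cons/2: Y = cons(e, b),  e = e.
Bind Y := cons(e, b); no other remaining equation mentions Y.
Delete trivial equation e = e.
Bind V := b. Substituting into the earlier binding gives B := cons(b, 7).
MGU = { A -> e, Y1 -> cons(cons(b, b), cons(b, b)), B -> cons(b, 7), T -> cons(b, b), Y -> cons(e, b), V -> b }, so B -> cons(b, 7).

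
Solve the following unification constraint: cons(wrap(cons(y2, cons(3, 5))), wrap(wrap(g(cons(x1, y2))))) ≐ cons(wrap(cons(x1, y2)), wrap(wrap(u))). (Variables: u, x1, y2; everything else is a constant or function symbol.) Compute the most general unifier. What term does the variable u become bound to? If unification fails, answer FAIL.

Decompose cons/2: wrap(cons(y2, cons(3, 5))) ≐ wrap(cons(x1, y2)),  wrap(wrap(g(cons(x1, y2)))) ≐ wrap(wrap(u)).
Decompose wrap/1: cons(y2, cons(3, 5)) ≐ cons(x1, y2).
Decompose cons/2: y2 ≐ x1,  cons(3, 5) ≐ y2.
Bind y2 := x1; substituting into the remaining equations gives: cons(3, 5) ≐ x1,  wrap(wrap(g(cons(x1, x1)))) ≐ wrap(wrap(u)).
Bind x1 := cons(3, 5); substituting into the remaining equation gives: wrap(wrap(g(cons(cons(3, 5), cons(3, 5))))) ≐ wrap(wrap(u)). Substituting into the earlier binding gives y2 := cons(3, 5).
Decompose wrap/1: wrap(g(cons(cons(3, 5), cons(3, 5)))) ≐ wrap(u).
Decompose wrap/1: g(cons(cons(3, 5), cons(3, 5))) ≐ u.
Bind u := g(cons(cons(3, 5), cons(3, 5))).
MGU = { y2 := cons(3, 5), x1 := cons(3, 5), u := g(cons(cons(3, 5), cons(3, 5))) }, so u := g(cons(cons(3, 5), cons(3, 5))).

g(cons(cons(3, 5), cons(3, 5)))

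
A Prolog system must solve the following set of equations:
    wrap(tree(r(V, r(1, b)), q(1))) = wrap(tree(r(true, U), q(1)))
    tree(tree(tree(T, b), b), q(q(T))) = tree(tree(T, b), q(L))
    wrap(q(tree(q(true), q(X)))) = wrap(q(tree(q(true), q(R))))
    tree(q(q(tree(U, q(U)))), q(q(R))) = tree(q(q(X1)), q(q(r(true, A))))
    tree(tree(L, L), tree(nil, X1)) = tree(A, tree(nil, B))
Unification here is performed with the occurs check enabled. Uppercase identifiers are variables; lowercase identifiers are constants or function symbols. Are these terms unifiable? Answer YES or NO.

NO

Decompose wrap/1: tree(r(V, r(1, b)), q(1)) = tree(r(true, U), q(1)).
Decompose tree/2: r(V, r(1, b)) = r(true, U),  q(1) = q(1).
Decompose r/2: V = true,  r(1, b) = U.
Bind V := true; no other remaining equation mentions V.
Bind U := r(1, b); substituting into the one remaining equation that mentions U gives: tree(q(q(tree(r(1, b), q(r(1, b))))), q(q(R))) = tree(q(q(X1)), q(q(r(true, A)))).
Delete trivial equation q(1) = q(1).
Decompose tree/2: tree(tree(T, b), b) = tree(T, b),  q(q(T)) = q(L).
Decompose tree/2: tree(T, b) = T,  b = b.
Occurs check fails: T occurs in tree(T, b); the equation T = tree(T, b) has no finite solution.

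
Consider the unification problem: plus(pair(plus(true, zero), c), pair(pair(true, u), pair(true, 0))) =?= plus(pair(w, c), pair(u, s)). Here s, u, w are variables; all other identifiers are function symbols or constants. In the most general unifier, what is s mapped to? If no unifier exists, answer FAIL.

FAIL

Decompose plus/2: pair(plus(true, zero), c) =?= pair(w, c),  pair(pair(true, u), pair(true, 0)) =?= pair(u, s).
Decompose pair/2: plus(true, zero) =?= w,  c =?= c.
Bind w := plus(true, zero); no other remaining equation mentions w.
Delete trivial equation c =?= c.
Decompose pair/2: pair(true, u) =?= u,  pair(true, 0) =?= s.
Occurs check fails: u occurs in pair(true, u); the equation u =?= pair(true, u) has no finite solution.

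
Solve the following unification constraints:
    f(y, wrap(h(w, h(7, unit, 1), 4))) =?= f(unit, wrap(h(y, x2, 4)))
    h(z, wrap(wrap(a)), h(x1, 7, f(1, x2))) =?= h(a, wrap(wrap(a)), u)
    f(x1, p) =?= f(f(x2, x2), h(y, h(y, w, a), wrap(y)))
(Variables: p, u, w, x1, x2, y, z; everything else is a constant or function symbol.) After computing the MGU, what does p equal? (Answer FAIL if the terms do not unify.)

h(unit, h(unit, unit, a), wrap(unit))

Decompose f/2: y =?= unit,  wrap(h(w, h(7, unit, 1), 4)) =?= wrap(h(y, x2, 4)).
Bind y := unit; substituting into the 2 remaining equations that mention y gives: wrap(h(w, h(7, unit, 1), 4)) =?= wrap(h(unit, x2, 4)),  f(x1, p) =?= f(f(x2, x2), h(unit, h(unit, w, a), wrap(unit))).
Decompose wrap/1: h(w, h(7, unit, 1), 4) =?= h(unit, x2, 4).
Decompose h/3: w =?= unit,  h(7, unit, 1) =?= x2,  4 =?= 4.
Bind w := unit; substituting into the one remaining equation that mentions w gives: f(x1, p) =?= f(f(x2, x2), h(unit, h(unit, unit, a), wrap(unit))).
Bind x2 := h(7, unit, 1); substituting into the 2 remaining equations that mention x2 gives: h(z, wrap(wrap(a)), h(x1, 7, f(1, h(7, unit, 1)))) =?= h(a, wrap(wrap(a)), u),  f(x1, p) =?= f(f(h(7, unit, 1), h(7, unit, 1)), h(unit, h(unit, unit, a), wrap(unit))).
Delete trivial equation 4 =?= 4.
Decompose h/3: z =?= a,  wrap(wrap(a)) =?= wrap(wrap(a)),  h(x1, 7, f(1, h(7, unit, 1))) =?= u.
Bind z := a; no other remaining equation mentions z.
Delete trivial equation wrap(wrap(a)) =?= wrap(wrap(a)).
Bind u := h(x1, 7, f(1, h(7, unit, 1))); no other remaining equation mentions u.
Decompose f/2: x1 =?= f(h(7, unit, 1), h(7, unit, 1)),  p =?= h(unit, h(unit, unit, a), wrap(unit)).
Bind x1 := f(h(7, unit, 1), h(7, unit, 1)); no other remaining equation mentions x1. Substituting into the earlier binding gives u := h(f(h(7, unit, 1), h(7, unit, 1)), 7, f(1, h(7, unit, 1))).
Bind p := h(unit, h(unit, unit, a), wrap(unit)).
MGU = { y ↦ unit, w ↦ unit, x2 ↦ h(7, unit, 1), z ↦ a, u ↦ h(f(h(7, unit, 1), h(7, unit, 1)), 7, f(1, h(7, unit, 1))), x1 ↦ f(h(7, unit, 1), h(7, unit, 1)), p ↦ h(unit, h(unit, unit, a), wrap(unit)) }, so p ↦ h(unit, h(unit, unit, a), wrap(unit)).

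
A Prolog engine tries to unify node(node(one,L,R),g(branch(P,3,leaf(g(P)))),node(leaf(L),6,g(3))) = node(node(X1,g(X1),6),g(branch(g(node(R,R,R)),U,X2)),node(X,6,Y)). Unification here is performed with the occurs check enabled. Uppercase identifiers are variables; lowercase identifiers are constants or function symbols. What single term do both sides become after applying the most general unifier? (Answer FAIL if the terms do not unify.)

node(node(one,g(one),6),g(branch(g(node(6,6,6)),3,leaf(g(g(node(6,6,6)))))),node(leaf(g(one)),6,g(3)))

Decompose node/3: node(one,L,R) = node(X1,g(X1),6),  g(branch(P,3,leaf(g(P)))) = g(branch(g(node(R,R,R)),U,X2)),  node(leaf(L),6,g(3)) = node(X,6,Y).
Decompose node/3: one = X1,  L = g(X1),  R = 6.
Bind X1 := one; substituting into the one remaining equation that mentions X1 gives: L = g(one).
Bind L := g(one); substituting into the one remaining equation that mentions L gives: node(leaf(g(one)),6,g(3)) = node(X,6,Y).
Bind R := 6; substituting into the one remaining equation that mentions R gives: g(branch(P,3,leaf(g(P)))) = g(branch(g(node(6,6,6)),U,X2)).
Decompose g/1: branch(P,3,leaf(g(P))) = branch(g(node(6,6,6)),U,X2).
Decompose branch/3: P = g(node(6,6,6)),  3 = U,  leaf(g(P)) = X2.
Bind P := g(node(6,6,6)); substituting into the one remaining equation that mentions P gives: leaf(g(g(node(6,6,6)))) = X2.
Bind U := 3; no other remaining equation mentions U.
Bind X2 := leaf(g(g(node(6,6,6)))); no other remaining equation mentions X2.
Decompose node/3: leaf(g(one)) = X,  6 = 6,  g(3) = Y.
Bind X := leaf(g(one)); no other remaining equation mentions X.
Delete trivial equation 6 = 6.
Bind Y := g(3).
Applying the MGU to either side gives node(node(one,g(one),6),g(branch(g(node(6,6,6)),3,leaf(g(g(node(6,6,6)))))),node(leaf(g(one)),6,g(3))).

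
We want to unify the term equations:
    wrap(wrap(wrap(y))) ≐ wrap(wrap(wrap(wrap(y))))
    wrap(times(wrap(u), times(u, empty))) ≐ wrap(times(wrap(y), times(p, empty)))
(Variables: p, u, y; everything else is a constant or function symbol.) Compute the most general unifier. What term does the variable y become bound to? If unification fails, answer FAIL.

Decompose wrap/1: wrap(wrap(y)) ≐ wrap(wrap(wrap(y))).
Decompose wrap/1: wrap(y) ≐ wrap(wrap(y)).
Decompose wrap/1: y ≐ wrap(y).
Occurs check fails: y occurs in wrap(y); the equation y ≐ wrap(y) has no finite solution.

FAIL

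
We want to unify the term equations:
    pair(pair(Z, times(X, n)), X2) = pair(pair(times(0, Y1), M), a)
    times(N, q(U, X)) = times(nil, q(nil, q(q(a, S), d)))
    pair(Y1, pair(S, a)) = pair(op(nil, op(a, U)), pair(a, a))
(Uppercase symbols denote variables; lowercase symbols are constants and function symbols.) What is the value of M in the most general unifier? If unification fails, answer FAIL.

times(q(q(a, a), d), n)

Decompose pair/2: pair(Z, times(X, n)) = pair(times(0, Y1), M),  X2 = a.
Decompose pair/2: Z = times(0, Y1),  times(X, n) = M.
Bind Z := times(0, Y1); no other remaining equation mentions Z.
Bind M := times(X, n); no other remaining equation mentions M.
Bind X2 := a; no other remaining equation mentions X2.
Decompose times/2: N = nil,  q(U, X) = q(nil, q(q(a, S), d)).
Bind N := nil; no other remaining equation mentions N.
Decompose q/2: U = nil,  X = q(q(a, S), d).
Bind U := nil; substituting into the one remaining equation that mentions U gives: pair(Y1, pair(S, a)) = pair(op(nil, op(a, nil)), pair(a, a)).
Bind X := q(q(a, S), d); no other remaining equation mentions X. Substituting into the earlier binding gives M := times(q(q(a, S), d), n).
Decompose pair/2: Y1 = op(nil, op(a, nil)),  pair(S, a) = pair(a, a).
Bind Y1 := op(nil, op(a, nil)); no other remaining equation mentions Y1. Substituting into the earlier binding gives Z := times(0, op(nil, op(a, nil))).
Decompose pair/2: S = a,  a = a.
Bind S := a; no other remaining equation mentions S. Substituting into the earlier bindings gives M := times(q(q(a, a), d), n), X := q(q(a, a), d).
Delete trivial equation a = a.
MGU = { Z -> times(0, op(nil, op(a, nil))), M -> times(q(q(a, a), d), n), X2 -> a, N -> nil, U -> nil, X -> q(q(a, a), d), Y1 -> op(nil, op(a, nil)), S -> a }, so M -> times(q(q(a, a), d), n).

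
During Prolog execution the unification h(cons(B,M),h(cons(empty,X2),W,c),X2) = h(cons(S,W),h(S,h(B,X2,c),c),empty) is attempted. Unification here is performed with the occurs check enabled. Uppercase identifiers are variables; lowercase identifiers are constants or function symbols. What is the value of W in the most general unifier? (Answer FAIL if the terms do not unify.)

Decompose h/3: cons(B,M) = cons(S,W),  h(cons(empty,X2),W,c) = h(S,h(B,X2,c),c),  X2 = empty.
Decompose cons/2: B = S,  M = W.
Bind B := S; substituting into the one remaining equation that mentions B gives: h(cons(empty,X2),W,c) = h(S,h(S,X2,c),c).
Bind M := W; no other remaining equation mentions M.
Decompose h/3: cons(empty,X2) = S,  W = h(S,X2,c),  c = c.
Bind S := cons(empty,X2); substituting into the one remaining equation that mentions S gives: W = h(cons(empty,X2),X2,c). Substituting into the earlier binding gives B := cons(empty,X2).
Bind W := h(cons(empty,X2),X2,c); no other remaining equation mentions W. Substituting into the earlier binding gives M := h(cons(empty,X2),X2,c).
Delete trivial equation c = c.
Bind X2 := empty. Substituting into the earlier bindings gives B := cons(empty,empty), M := h(cons(empty,empty),empty,c), S := cons(empty,empty), W := h(cons(empty,empty),empty,c).
MGU = { B -> cons(empty,empty), M -> h(cons(empty,empty),empty,c), S -> cons(empty,empty), W -> h(cons(empty,empty),empty,c), X2 -> empty }, so W -> h(cons(empty,empty),empty,c).

h(cons(empty,empty),empty,c)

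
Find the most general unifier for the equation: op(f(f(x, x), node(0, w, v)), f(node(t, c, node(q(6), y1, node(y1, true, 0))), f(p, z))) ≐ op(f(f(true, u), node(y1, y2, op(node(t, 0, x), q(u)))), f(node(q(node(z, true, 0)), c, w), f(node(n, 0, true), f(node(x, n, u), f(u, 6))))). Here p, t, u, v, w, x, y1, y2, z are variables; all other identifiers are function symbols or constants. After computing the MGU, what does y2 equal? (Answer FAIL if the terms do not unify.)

Decompose op/2: f(f(x, x), node(0, w, v)) ≐ f(f(true, u), node(y1, y2, op(node(t, 0, x), q(u)))),  f(node(t, c, node(q(6), y1, node(y1, true, 0))), f(p, z)) ≐ f(node(q(node(z, true, 0)), c, w), f(node(n, 0, true), f(node(x, n, u), f(u, 6)))).
Decompose f/2: f(x, x) ≐ f(true, u),  node(0, w, v) ≐ node(y1, y2, op(node(t, 0, x), q(u))).
Decompose f/2: x ≐ true,  x ≐ u.
Bind x := true; substituting into the remaining equations gives: true ≐ u,  node(0, w, v) ≐ node(y1, y2, op(node(t, 0, true), q(u))),  f(node(t, c, node(q(6), y1, node(y1, true, 0))), f(p, z)) ≐ f(node(q(node(z, true, 0)), c, w), f(node(n, 0, true), f(node(true, n, u), f(u, 6)))).
Bind u := true; substituting into the remaining equations gives: node(0, w, v) ≐ node(y1, y2, op(node(t, 0, true), q(true))),  f(node(t, c, node(q(6), y1, node(y1, true, 0))), f(p, z)) ≐ f(node(q(node(z, true, 0)), c, w), f(node(n, 0, true), f(node(true, n, true), f(true, 6)))).
Decompose node/3: 0 ≐ y1,  w ≐ y2,  v ≐ op(node(t, 0, true), q(true)).
Bind y1 := 0; substituting into the one remaining equation that mentions y1 gives: f(node(t, c, node(q(6), 0, node(0, true, 0))), f(p, z)) ≐ f(node(q(node(z, true, 0)), c, w), f(node(n, 0, true), f(node(true, n, true), f(true, 6)))).
Bind w := y2; substituting into the one remaining equation that mentions w gives: f(node(t, c, node(q(6), 0, node(0, true, 0))), f(p, z)) ≐ f(node(q(node(z, true, 0)), c, y2), f(node(n, 0, true), f(node(true, n, true), f(true, 6)))).
Bind v := op(node(t, 0, true), q(true)); no other remaining equation mentions v.
Decompose f/2: node(t, c, node(q(6), 0, node(0, true, 0))) ≐ node(q(node(z, true, 0)), c, y2),  f(p, z) ≐ f(node(n, 0, true), f(node(true, n, true), f(true, 6))).
Decompose node/3: t ≐ q(node(z, true, 0)),  c ≐ c,  node(q(6), 0, node(0, true, 0)) ≐ y2.
Bind t := q(node(z, true, 0)); no other remaining equation mentions t. Substituting into the earlier binding gives v := op(node(q(node(z, true, 0)), 0, true), q(true)).
Delete trivial equation c ≐ c.
Bind y2 := node(q(6), 0, node(0, true, 0)); no other remaining equation mentions y2. Substituting into the earlier binding gives w := node(q(6), 0, node(0, true, 0)).
Decompose f/2: p ≐ node(n, 0, true),  z ≐ f(node(true, n, true), f(true, 6)).
Bind p := node(n, 0, true); no other remaining equation mentions p.
Bind z := f(node(true, n, true), f(true, 6)). Substituting into the earlier bindings gives v := op(node(q(node(f(node(true, n, true), f(true, 6)), true, 0)), 0, true), q(true)), t := q(node(f(node(true, n, true), f(true, 6)), true, 0)).
MGU = { x -> true, u -> true, y1 -> 0, w -> node(q(6), 0, node(0, true, 0)), v -> op(node(q(node(f(node(true, n, true), f(true, 6)), true, 0)), 0, true), q(true)), t -> q(node(f(node(true, n, true), f(true, 6)), true, 0)), y2 -> node(q(6), 0, node(0, true, 0)), p -> node(n, 0, true), z -> f(node(true, n, true), f(true, 6)) }, so y2 -> node(q(6), 0, node(0, true, 0)).

node(q(6), 0, node(0, true, 0))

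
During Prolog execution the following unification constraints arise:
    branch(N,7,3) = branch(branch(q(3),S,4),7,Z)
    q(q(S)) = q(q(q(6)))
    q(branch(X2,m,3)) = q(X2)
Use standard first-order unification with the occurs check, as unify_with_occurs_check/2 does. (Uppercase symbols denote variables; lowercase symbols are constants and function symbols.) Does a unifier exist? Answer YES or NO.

Decompose branch/3: N = branch(q(3),S,4),  7 = 7,  3 = Z.
Bind N := branch(q(3),S,4); no other remaining equation mentions N.
Delete trivial equation 7 = 7.
Bind Z := 3; no other remaining equation mentions Z.
Decompose q/1: q(S) = q(q(6)).
Decompose q/1: S = q(6).
Bind S := q(6); no other remaining equation mentions S. Substituting into the earlier binding gives N := branch(q(3),q(6),4).
Decompose q/1: branch(X2,m,3) = X2.
Occurs check fails: X2 occurs in branch(X2,m,3); the equation X2 = branch(X2,m,3) has no finite solution.

NO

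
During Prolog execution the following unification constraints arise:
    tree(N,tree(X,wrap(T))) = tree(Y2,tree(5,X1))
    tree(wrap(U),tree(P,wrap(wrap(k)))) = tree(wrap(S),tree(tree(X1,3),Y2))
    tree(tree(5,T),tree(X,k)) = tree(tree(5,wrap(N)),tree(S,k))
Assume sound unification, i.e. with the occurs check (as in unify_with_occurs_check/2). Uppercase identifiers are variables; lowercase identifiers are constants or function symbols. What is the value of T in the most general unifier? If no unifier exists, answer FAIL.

wrap(wrap(wrap(k)))

Decompose tree/2: N = Y2,  tree(X,wrap(T)) = tree(5,X1).
Bind N := Y2; substituting into the one remaining equation that mentions N gives: tree(tree(5,T),tree(X,k)) = tree(tree(5,wrap(Y2)),tree(S,k)).
Decompose tree/2: X = 5,  wrap(T) = X1.
Bind X := 5; substituting into the one remaining equation that mentions X gives: tree(tree(5,T),tree(5,k)) = tree(tree(5,wrap(Y2)),tree(S,k)).
Bind X1 := wrap(T); substituting into the one remaining equation that mentions X1 gives: tree(wrap(U),tree(P,wrap(wrap(k)))) = tree(wrap(S),tree(tree(wrap(T),3),Y2)).
Decompose tree/2: wrap(U) = wrap(S),  tree(P,wrap(wrap(k))) = tree(tree(wrap(T),3),Y2).
Decompose wrap/1: U = S.
Bind U := S; no other remaining equation mentions U.
Decompose tree/2: P = tree(wrap(T),3),  wrap(wrap(k)) = Y2.
Bind P := tree(wrap(T),3); no other remaining equation mentions P.
Bind Y2 := wrap(wrap(k)); substituting into the remaining equation gives: tree(tree(5,T),tree(5,k)) = tree(tree(5,wrap(wrap(wrap(k)))),tree(S,k)). Substituting into the earlier binding gives N := wrap(wrap(k)).
Decompose tree/2: tree(5,T) = tree(5,wrap(wrap(wrap(k)))),  tree(5,k) = tree(S,k).
Decompose tree/2: 5 = 5,  T = wrap(wrap(wrap(k))).
Delete trivial equation 5 = 5.
Bind T := wrap(wrap(wrap(k))); no other remaining equation mentions T. Substituting into the earlier bindings gives X1 := wrap(wrap(wrap(wrap(k)))), P := tree(wrap(wrap(wrap(wrap(k)))),3).
Decompose tree/2: 5 = S,  k = k.
Bind S := 5; no other remaining equation mentions S. Substituting into the earlier binding gives U := 5.
Delete trivial equation k = k.
MGU = { N = wrap(wrap(k)), X = 5, X1 = wrap(wrap(wrap(wrap(k)))), U = 5, P = tree(wrap(wrap(wrap(wrap(k)))),3), Y2 = wrap(wrap(k)), T = wrap(wrap(wrap(k))), S = 5 }, so T = wrap(wrap(wrap(k))).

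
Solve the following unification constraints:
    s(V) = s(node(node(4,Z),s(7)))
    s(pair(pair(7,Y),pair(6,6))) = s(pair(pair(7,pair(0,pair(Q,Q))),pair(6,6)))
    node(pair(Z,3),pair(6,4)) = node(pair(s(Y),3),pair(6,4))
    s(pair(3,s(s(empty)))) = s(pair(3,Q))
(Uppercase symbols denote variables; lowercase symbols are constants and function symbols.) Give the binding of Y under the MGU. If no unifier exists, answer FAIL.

Decompose s/1: V = node(node(4,Z),s(7)).
Bind V := node(node(4,Z),s(7)); no other remaining equation mentions V.
Decompose s/1: pair(pair(7,Y),pair(6,6)) = pair(pair(7,pair(0,pair(Q,Q))),pair(6,6)).
Decompose pair/2: pair(7,Y) = pair(7,pair(0,pair(Q,Q))),  pair(6,6) = pair(6,6).
Decompose pair/2: 7 = 7,  Y = pair(0,pair(Q,Q)).
Delete trivial equation 7 = 7.
Bind Y := pair(0,pair(Q,Q)); substituting into the one remaining equation that mentions Y gives: node(pair(Z,3),pair(6,4)) = node(pair(s(pair(0,pair(Q,Q))),3),pair(6,4)).
Delete trivial equation pair(6,6) = pair(6,6).
Decompose node/2: pair(Z,3) = pair(s(pair(0,pair(Q,Q))),3),  pair(6,4) = pair(6,4).
Decompose pair/2: Z = s(pair(0,pair(Q,Q))),  3 = 3.
Bind Z := s(pair(0,pair(Q,Q))); no other remaining equation mentions Z. Substituting into the earlier binding gives V := node(node(4,s(pair(0,pair(Q,Q)))),s(7)).
Delete trivial equation 3 = 3.
Delete trivial equation pair(6,4) = pair(6,4).
Decompose s/1: pair(3,s(s(empty))) = pair(3,Q).
Decompose pair/2: 3 = 3,  s(s(empty)) = Q.
Delete trivial equation 3 = 3.
Bind Q := s(s(empty)). Substituting into the earlier bindings gives V := node(node(4,s(pair(0,pair(s(s(empty)),s(s(empty)))))),s(7)), Y := pair(0,pair(s(s(empty)),s(s(empty)))), Z := s(pair(0,pair(s(s(empty)),s(s(empty))))).
MGU = { V := node(node(4,s(pair(0,pair(s(s(empty)),s(s(empty)))))),s(7)), Y := pair(0,pair(s(s(empty)),s(s(empty)))), Z := s(pair(0,pair(s(s(empty)),s(s(empty))))), Q := s(s(empty)) }, so Y := pair(0,pair(s(s(empty)),s(s(empty)))).

pair(0,pair(s(s(empty)),s(s(empty))))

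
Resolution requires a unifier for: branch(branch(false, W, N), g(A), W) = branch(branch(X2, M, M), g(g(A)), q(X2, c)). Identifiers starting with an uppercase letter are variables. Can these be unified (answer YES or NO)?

Decompose branch/3: branch(false, W, N) = branch(X2, M, M),  g(A) = g(g(A)),  W = q(X2, c).
Decompose branch/3: false = X2,  W = M,  N = M.
Bind X2 := false; substituting into the one remaining equation that mentions X2 gives: W = q(false, c).
Bind W := M; substituting into the one remaining equation that mentions W gives: M = q(false, c).
Bind N := M; no other remaining equation mentions N.
Decompose g/1: A = g(A).
Occurs check fails: A occurs in g(A); the equation A = g(A) has no finite solution.

NO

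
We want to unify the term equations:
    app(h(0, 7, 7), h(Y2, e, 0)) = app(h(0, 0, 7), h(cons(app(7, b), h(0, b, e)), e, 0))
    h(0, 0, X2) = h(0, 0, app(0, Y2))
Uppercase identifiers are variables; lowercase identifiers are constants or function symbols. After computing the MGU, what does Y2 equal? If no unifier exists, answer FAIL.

FAIL

Decompose app/2: h(0, 7, 7) = h(0, 0, 7),  h(Y2, e, 0) = h(cons(app(7, b), h(0, b, e)), e, 0).
Decompose h/3: 0 = 0,  7 = 0,  7 = 7.
Delete trivial equation 0 = 0.
Clash: constants 7 and 0 differ; no unifier exists.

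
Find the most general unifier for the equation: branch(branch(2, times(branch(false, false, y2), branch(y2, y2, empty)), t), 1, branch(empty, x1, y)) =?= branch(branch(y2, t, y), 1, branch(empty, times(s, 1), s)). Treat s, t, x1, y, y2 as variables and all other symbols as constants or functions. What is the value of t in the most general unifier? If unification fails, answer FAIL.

times(branch(false, false, 2), branch(2, 2, empty))

Decompose branch/3: branch(2, times(branch(false, false, y2), branch(y2, y2, empty)), t) =?= branch(y2, t, y),  1 =?= 1,  branch(empty, x1, y) =?= branch(empty, times(s, 1), s).
Decompose branch/3: 2 =?= y2,  times(branch(false, false, y2), branch(y2, y2, empty)) =?= t,  t =?= y.
Bind y2 := 2; substituting into the one remaining equation that mentions y2 gives: times(branch(false, false, 2), branch(2, 2, empty)) =?= t.
Bind t := times(branch(false, false, 2), branch(2, 2, empty)); substituting into the one remaining equation that mentions t gives: times(branch(false, false, 2), branch(2, 2, empty)) =?= y.
Bind y := times(branch(false, false, 2), branch(2, 2, empty)); substituting into the one remaining equation that mentions y gives: branch(empty, x1, times(branch(false, false, 2), branch(2, 2, empty))) =?= branch(empty, times(s, 1), s).
Delete trivial equation 1 =?= 1.
Decompose branch/3: empty =?= empty,  x1 =?= times(s, 1),  times(branch(false, false, 2), branch(2, 2, empty)) =?= s.
Delete trivial equation empty =?= empty.
Bind x1 := times(s, 1); no other remaining equation mentions x1.
Bind s := times(branch(false, false, 2), branch(2, 2, empty)). Substituting into the earlier binding gives x1 := times(times(branch(false, false, 2), branch(2, 2, empty)), 1).
MGU = { y2 ↦ 2, t ↦ times(branch(false, false, 2), branch(2, 2, empty)), y ↦ times(branch(false, false, 2), branch(2, 2, empty)), x1 ↦ times(times(branch(false, false, 2), branch(2, 2, empty)), 1), s ↦ times(branch(false, false, 2), branch(2, 2, empty)) }, so t ↦ times(branch(false, false, 2), branch(2, 2, empty)).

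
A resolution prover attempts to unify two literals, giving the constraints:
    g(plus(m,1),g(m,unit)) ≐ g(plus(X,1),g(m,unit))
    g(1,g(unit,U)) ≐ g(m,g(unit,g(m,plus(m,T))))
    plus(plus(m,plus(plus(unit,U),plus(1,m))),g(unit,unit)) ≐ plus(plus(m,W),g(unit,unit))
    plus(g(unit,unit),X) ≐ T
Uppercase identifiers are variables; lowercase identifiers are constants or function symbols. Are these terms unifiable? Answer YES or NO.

Decompose g/2: plus(m,1) ≐ plus(X,1),  g(m,unit) ≐ g(m,unit).
Decompose plus/2: m ≐ X,  1 ≐ 1.
Bind X := m; substituting into the one remaining equation that mentions X gives: plus(g(unit,unit),m) ≐ T.
Delete trivial equation 1 ≐ 1.
Delete trivial equation g(m,unit) ≐ g(m,unit).
Decompose g/2: 1 ≐ m,  g(unit,U) ≐ g(unit,g(m,plus(m,T))).
Clash: constants 1 and m differ; no unifier exists.

NO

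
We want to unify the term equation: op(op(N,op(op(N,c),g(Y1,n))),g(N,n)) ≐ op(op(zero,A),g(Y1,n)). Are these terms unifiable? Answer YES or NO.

YES

Decompose op/2: op(N,op(op(N,c),g(Y1,n))) ≐ op(zero,A),  g(N,n) ≐ g(Y1,n).
Decompose op/2: N ≐ zero,  op(op(N,c),g(Y1,n)) ≐ A.
Bind N := zero; substituting into the remaining equations gives: op(op(zero,c),g(Y1,n)) ≐ A,  g(zero,n) ≐ g(Y1,n).
Bind A := op(op(zero,c),g(Y1,n)); no other remaining equation mentions A.
Decompose g/2: zero ≐ Y1,  n ≐ n.
Bind Y1 := zero; no other remaining equation mentions Y1. Substituting into the earlier binding gives A := op(op(zero,c),g(zero,n)).
Delete trivial equation n ≐ n.
No equations remain and no clash or occurs-check failure arose, so a unifier exists.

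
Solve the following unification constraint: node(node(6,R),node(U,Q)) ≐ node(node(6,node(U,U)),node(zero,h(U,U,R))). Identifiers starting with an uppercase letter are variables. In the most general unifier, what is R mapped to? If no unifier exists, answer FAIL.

node(zero,zero)

Decompose node/2: node(6,R) ≐ node(6,node(U,U)),  node(U,Q) ≐ node(zero,h(U,U,R)).
Decompose node/2: 6 ≐ 6,  R ≐ node(U,U).
Delete trivial equation 6 ≐ 6.
Bind R := node(U,U); substituting into the remaining equation gives: node(U,Q) ≐ node(zero,h(U,U,node(U,U))).
Decompose node/2: U ≐ zero,  Q ≐ h(U,U,node(U,U)).
Bind U := zero; substituting into the remaining equation gives: Q ≐ h(zero,zero,node(zero,zero)). Substituting into the earlier binding gives R := node(zero,zero).
Bind Q := h(zero,zero,node(zero,zero)).
MGU = { R ↦ node(zero,zero), U ↦ zero, Q ↦ h(zero,zero,node(zero,zero)) }, so R ↦ node(zero,zero).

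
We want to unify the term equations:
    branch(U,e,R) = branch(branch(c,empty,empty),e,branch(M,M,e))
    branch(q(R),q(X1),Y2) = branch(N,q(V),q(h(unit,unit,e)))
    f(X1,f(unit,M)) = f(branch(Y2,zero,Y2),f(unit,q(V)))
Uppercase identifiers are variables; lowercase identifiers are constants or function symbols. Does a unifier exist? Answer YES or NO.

YES

Decompose branch/3: U = branch(c,empty,empty),  e = e,  R = branch(M,M,e).
Bind U := branch(c,empty,empty); no other remaining equation mentions U.
Delete trivial equation e = e.
Bind R := branch(M,M,e); substituting into the one remaining equation that mentions R gives: branch(q(branch(M,M,e)),q(X1),Y2) = branch(N,q(V),q(h(unit,unit,e))).
Decompose branch/3: q(branch(M,M,e)) = N,  q(X1) = q(V),  Y2 = q(h(unit,unit,e)).
Bind N := q(branch(M,M,e)); no other remaining equation mentions N.
Decompose q/1: X1 = V.
Bind X1 := V; substituting into the one remaining equation that mentions X1 gives: f(V,f(unit,M)) = f(branch(Y2,zero,Y2),f(unit,q(V))).
Bind Y2 := q(h(unit,unit,e)); substituting into the remaining equation gives: f(V,f(unit,M)) = f(branch(q(h(unit,unit,e)),zero,q(h(unit,unit,e))),f(unit,q(V))).
Decompose f/2: V = branch(q(h(unit,unit,e)),zero,q(h(unit,unit,e))),  f(unit,M) = f(unit,q(V)).
Bind V := branch(q(h(unit,unit,e)),zero,q(h(unit,unit,e))); substituting into the remaining equation gives: f(unit,M) = f(unit,q(branch(q(h(unit,unit,e)),zero,q(h(unit,unit,e))))). Substituting into the earlier binding gives X1 := branch(q(h(unit,unit,e)),zero,q(h(unit,unit,e))).
Decompose f/2: unit = unit,  M = q(branch(q(h(unit,unit,e)),zero,q(h(unit,unit,e)))).
Delete trivial equation unit = unit.
Bind M := q(branch(q(h(unit,unit,e)),zero,q(h(unit,unit,e)))). Substituting into the earlier bindings gives R := branch(q(branch(q(h(unit,unit,e)),zero,q(h(unit,unit,e)))),q(branch(q(h(unit,unit,e)),zero,q(h(unit,unit,e)))),e), N := q(branch(q(branch(q(h(unit,unit,e)),zero,q(h(unit,unit,e)))),q(branch(q(h(unit,unit,e)),zero,q(h(unit,unit,e)))),e)).
No equations remain and no clash or occurs-check failure arose, so a unifier exists.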